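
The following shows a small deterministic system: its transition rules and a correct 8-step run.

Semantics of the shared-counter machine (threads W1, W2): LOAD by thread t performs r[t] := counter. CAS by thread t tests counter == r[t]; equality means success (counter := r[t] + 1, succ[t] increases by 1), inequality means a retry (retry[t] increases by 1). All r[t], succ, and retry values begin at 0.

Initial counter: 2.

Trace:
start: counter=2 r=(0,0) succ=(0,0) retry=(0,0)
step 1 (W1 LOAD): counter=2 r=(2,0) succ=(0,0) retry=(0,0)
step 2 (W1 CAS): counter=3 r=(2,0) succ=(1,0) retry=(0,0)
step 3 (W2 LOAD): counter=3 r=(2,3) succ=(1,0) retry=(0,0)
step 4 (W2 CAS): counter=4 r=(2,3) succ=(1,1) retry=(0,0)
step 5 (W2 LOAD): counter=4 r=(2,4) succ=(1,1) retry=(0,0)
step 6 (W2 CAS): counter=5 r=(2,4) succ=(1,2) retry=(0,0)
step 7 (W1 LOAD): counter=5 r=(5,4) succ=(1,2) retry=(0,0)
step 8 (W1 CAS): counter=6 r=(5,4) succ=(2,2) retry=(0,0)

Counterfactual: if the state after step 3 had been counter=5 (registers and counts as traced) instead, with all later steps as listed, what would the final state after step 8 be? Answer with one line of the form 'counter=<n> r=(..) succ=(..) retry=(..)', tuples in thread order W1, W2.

counter=7 r=(6,5) succ=(2,1) retry=(0,1)

state after step 3 := counter=5 r=(2,3) succ=(1,0) retry=(0,0)
step 4 (W2 CAS): counter=5 r=(2,3) succ=(1,0) retry=(0,1)
step 5 (W2 LOAD): counter=5 r=(2,5) succ=(1,0) retry=(0,1)
step 6 (W2 CAS): counter=6 r=(2,5) succ=(1,1) retry=(0,1)
step 7 (W1 LOAD): counter=6 r=(6,5) succ=(1,1) retry=(0,1)
step 8 (W1 CAS): counter=7 r=(6,5) succ=(2,1) retry=(0,1)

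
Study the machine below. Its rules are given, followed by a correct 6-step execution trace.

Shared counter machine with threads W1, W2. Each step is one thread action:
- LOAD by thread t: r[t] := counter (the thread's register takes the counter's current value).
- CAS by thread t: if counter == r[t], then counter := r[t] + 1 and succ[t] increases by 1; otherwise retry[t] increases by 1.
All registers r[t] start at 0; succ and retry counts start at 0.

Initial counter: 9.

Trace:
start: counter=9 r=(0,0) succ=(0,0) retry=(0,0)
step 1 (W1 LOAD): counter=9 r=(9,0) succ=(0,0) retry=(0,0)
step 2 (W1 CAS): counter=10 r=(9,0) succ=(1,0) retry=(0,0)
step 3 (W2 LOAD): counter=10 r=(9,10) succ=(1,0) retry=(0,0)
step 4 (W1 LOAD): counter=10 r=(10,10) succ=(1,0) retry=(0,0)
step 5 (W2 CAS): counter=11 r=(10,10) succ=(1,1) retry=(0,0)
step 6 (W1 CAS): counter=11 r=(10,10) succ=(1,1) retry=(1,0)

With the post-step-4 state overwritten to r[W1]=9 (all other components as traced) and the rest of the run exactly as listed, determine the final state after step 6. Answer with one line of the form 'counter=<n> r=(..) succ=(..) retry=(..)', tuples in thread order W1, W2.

state after step 4 := counter=10 r=(9,10) succ=(1,0) retry=(0,0)
step 5 (W2 CAS): counter=11 r=(9,10) succ=(1,1) retry=(0,0)
step 6 (W1 CAS): counter=11 r=(9,10) succ=(1,1) retry=(1,0)

counter=11 r=(9,10) succ=(1,1) retry=(1,0)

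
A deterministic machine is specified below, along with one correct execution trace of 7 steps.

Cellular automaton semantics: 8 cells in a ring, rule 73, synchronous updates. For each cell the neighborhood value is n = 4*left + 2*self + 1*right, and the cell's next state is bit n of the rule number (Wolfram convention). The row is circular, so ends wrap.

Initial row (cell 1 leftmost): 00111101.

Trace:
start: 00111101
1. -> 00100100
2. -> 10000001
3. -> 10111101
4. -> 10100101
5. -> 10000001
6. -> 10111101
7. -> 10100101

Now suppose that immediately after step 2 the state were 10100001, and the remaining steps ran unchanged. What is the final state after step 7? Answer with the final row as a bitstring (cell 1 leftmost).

state after step 2 := 10100001
3. -> 10001101
4. -> 10101101
5. -> 10001101
6. -> 10101101
7. -> 10001101

10001101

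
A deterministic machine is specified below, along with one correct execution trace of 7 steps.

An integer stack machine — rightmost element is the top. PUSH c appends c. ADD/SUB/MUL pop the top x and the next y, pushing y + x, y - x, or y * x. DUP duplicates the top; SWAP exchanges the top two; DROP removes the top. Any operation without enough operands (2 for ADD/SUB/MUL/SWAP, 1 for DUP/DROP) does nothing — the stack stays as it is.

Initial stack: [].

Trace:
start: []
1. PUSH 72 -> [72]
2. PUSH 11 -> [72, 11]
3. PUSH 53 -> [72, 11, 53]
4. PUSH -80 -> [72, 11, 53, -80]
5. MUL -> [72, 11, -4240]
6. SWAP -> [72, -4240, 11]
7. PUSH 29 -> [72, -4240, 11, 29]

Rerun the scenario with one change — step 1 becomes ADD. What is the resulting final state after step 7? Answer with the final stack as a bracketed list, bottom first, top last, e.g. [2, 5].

(re-executing from step 1 with the substitution; state before step 1: [])
1. ADD -> []
2. PUSH 11 -> [11]
3. PUSH 53 -> [11, 53]
4. PUSH -80 -> [11, 53, -80]
5. MUL -> [11, -4240]
6. SWAP -> [-4240, 11]
7. PUSH 29 -> [-4240, 11, 29]

[-4240, 11, 29]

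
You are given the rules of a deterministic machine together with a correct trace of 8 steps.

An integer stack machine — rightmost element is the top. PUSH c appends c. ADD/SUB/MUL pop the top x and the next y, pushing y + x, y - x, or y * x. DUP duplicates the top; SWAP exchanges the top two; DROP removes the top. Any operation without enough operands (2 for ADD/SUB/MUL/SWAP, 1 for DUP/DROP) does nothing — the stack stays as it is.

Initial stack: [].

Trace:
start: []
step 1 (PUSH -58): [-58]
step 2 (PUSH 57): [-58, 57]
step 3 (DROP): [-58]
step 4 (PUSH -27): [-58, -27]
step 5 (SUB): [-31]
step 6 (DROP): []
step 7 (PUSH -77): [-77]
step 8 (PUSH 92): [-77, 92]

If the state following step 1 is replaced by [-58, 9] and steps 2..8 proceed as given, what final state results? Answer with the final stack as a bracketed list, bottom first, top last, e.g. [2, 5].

state after step 1 := [-58, 9]
step 2 (PUSH 57): [-58, 9, 57]
step 3 (DROP): [-58, 9]
step 4 (PUSH -27): [-58, 9, -27]
step 5 (SUB): [-58, 36]
step 6 (DROP): [-58]
step 7 (PUSH -77): [-58, -77]
step 8 (PUSH 92): [-58, -77, 92]

[-58, -77, 92]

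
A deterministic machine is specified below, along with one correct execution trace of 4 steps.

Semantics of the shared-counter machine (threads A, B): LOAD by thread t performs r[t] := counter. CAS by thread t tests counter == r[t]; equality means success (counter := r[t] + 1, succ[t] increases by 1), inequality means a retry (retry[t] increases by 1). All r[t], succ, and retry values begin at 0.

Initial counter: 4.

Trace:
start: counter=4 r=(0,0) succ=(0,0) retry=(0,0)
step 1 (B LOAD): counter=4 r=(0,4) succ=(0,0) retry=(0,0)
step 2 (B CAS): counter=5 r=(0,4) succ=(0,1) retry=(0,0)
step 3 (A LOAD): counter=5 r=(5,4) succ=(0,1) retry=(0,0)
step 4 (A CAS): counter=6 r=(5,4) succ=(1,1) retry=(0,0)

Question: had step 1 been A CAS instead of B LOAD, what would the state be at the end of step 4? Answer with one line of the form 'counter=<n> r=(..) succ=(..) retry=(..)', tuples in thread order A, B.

(re-executing from step 1 with the substitution; state before step 1: counter=4 r=(0,0) succ=(0,0) retry=(0,0))
step 1 (A CAS): counter=4 r=(0,0) succ=(0,0) retry=(1,0)
step 2 (B CAS): counter=4 r=(0,0) succ=(0,0) retry=(1,1)
step 3 (A LOAD): counter=4 r=(4,0) succ=(0,0) retry=(1,1)
step 4 (A CAS): counter=5 r=(4,0) succ=(1,0) retry=(1,1)

counter=5 r=(4,0) succ=(1,0) retry=(1,1)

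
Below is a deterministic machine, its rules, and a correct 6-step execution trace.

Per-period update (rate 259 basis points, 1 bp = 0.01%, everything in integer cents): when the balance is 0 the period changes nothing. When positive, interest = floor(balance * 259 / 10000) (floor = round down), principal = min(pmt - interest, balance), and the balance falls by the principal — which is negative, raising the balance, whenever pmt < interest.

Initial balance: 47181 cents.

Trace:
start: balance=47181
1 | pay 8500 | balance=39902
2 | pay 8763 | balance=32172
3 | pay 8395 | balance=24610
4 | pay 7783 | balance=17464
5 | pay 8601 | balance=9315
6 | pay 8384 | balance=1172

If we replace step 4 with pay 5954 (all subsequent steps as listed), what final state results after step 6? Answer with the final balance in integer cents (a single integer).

(re-executing from step 4 with the substitution; state before step 4: balance=24610)
4 | pay 5954 | balance=19293
5 | pay 8601 | balance=11191
6 | pay 8384 | balance=3096

3096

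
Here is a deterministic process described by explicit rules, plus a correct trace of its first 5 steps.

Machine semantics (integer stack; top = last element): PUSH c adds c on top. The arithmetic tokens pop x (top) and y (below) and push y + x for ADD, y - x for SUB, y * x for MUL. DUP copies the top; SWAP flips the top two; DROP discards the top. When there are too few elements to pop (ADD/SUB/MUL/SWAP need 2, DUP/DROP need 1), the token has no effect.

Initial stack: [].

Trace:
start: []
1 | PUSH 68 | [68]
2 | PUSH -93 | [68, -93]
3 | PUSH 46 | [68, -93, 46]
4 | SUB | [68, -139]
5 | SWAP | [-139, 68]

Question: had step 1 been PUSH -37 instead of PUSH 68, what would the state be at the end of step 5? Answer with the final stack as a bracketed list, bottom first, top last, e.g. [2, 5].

[-139, -37]

(re-executing from step 1 with the substitution; state before step 1: [])
1 | PUSH -37 | [-37]
2 | PUSH -93 | [-37, -93]
3 | PUSH 46 | [-37, -93, 46]
4 | SUB | [-37, -139]
5 | SWAP | [-139, -37]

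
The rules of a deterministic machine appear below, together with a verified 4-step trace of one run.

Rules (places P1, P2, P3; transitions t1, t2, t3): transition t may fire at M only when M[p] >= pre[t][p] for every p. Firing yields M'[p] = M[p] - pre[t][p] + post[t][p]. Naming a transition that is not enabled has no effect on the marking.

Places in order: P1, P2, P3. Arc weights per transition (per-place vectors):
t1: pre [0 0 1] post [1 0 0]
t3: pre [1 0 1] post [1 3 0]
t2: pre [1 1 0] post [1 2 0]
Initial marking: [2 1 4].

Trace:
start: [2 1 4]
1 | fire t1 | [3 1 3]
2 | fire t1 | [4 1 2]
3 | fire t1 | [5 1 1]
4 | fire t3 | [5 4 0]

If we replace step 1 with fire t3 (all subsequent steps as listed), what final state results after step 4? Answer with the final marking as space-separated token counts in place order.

(re-executing from step 1 with the substitution; state before step 1: [2 1 4])
1 | fire t3 | [2 4 3]
2 | fire t1 | [3 4 2]
3 | fire t1 | [4 4 1]
4 | fire t3 | [4 7 0]

4 7 0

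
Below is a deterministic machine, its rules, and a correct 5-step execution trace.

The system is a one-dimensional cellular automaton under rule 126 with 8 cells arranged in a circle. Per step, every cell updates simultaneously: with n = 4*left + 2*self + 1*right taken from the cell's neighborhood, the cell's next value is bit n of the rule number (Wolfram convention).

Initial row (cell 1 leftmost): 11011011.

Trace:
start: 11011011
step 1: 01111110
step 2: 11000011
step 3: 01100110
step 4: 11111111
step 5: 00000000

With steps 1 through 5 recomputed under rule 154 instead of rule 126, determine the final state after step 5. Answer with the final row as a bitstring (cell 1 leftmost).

00111001

(re-executing steps 1..5 under rule 154; state before step 1: 11011011)
step 1: 10010011
step 2: 01101111
step 3: 01001110
step 4: 10111101
step 5: 00111001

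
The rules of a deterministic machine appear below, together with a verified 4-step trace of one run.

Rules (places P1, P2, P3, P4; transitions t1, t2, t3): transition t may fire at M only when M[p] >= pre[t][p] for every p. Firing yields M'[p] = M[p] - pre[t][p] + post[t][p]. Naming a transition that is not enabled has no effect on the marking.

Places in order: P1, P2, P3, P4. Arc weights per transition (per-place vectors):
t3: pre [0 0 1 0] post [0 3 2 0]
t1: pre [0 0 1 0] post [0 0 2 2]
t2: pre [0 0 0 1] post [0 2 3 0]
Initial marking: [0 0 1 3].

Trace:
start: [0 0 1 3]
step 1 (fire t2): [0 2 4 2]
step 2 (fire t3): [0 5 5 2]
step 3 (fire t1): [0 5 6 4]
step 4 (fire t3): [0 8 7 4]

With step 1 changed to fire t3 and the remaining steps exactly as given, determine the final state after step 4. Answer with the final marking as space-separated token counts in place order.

(re-executing from step 1 with the substitution; state before step 1: [0 0 1 3])
step 1 (fire t3): [0 3 2 3]
step 2 (fire t3): [0 6 3 3]
step 3 (fire t1): [0 6 4 5]
step 4 (fire t3): [0 9 5 5]

0 9 5 5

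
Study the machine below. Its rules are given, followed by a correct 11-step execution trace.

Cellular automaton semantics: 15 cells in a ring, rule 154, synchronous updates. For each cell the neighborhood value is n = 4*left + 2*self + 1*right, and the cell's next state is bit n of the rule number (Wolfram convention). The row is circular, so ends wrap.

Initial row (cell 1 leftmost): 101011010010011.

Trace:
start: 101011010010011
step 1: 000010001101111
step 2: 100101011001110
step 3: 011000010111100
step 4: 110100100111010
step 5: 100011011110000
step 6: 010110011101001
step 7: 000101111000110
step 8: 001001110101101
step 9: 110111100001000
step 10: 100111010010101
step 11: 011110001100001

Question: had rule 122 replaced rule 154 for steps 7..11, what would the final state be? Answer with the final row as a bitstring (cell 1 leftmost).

101100001100111

(re-executing steps 7..11 under rule 122; state before step 7: 010110011101001)
step 7: 101111110110110
step 8: 011000011111111
step 9: 111100110000001
step 10: 000111111000011
step 11: 101100001100111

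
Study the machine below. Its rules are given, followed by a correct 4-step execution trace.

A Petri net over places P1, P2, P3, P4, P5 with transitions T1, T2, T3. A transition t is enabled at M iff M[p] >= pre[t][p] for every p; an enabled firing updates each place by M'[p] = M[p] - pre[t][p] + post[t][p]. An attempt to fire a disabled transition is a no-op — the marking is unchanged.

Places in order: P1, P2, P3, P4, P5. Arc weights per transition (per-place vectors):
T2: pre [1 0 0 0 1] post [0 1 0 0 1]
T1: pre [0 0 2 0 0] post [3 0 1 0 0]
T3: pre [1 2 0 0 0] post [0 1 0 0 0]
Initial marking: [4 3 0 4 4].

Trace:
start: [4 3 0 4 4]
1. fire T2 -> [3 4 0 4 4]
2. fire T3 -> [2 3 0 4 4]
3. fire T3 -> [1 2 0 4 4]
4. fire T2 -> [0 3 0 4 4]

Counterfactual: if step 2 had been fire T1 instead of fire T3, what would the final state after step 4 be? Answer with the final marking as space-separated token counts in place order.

(re-executing from step 2 with the substitution; state before step 2: [3 4 0 4 4])
2. fire T1 -> [3 4 0 4 4]
3. fire T3 -> [2 3 0 4 4]
4. fire T2 -> [1 4 0 4 4]

1 4 0 4 4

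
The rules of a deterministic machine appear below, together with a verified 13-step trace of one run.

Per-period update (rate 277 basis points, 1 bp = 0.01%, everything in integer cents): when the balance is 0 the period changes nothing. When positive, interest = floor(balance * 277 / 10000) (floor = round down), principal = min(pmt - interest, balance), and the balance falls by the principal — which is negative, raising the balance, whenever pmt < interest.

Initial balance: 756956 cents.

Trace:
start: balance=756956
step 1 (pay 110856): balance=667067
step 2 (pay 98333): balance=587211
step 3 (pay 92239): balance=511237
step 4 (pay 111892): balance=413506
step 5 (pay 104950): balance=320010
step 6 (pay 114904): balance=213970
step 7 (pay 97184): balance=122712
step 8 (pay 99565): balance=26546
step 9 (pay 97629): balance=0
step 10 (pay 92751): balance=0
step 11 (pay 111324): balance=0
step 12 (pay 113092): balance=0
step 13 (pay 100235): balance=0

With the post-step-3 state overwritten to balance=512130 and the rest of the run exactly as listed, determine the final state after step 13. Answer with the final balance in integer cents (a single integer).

0

state after step 3 := balance=512130
step 4 (pay 111892): balance=414424
step 5 (pay 104950): balance=320953
step 6 (pay 114904): balance=214939
step 7 (pay 97184): balance=123708
step 8 (pay 99565): balance=27569
step 9 (pay 97629): balance=0
step 10 (pay 92751): balance=0
step 11 (pay 111324): balance=0
step 12 (pay 113092): balance=0
step 13 (pay 100235): balance=0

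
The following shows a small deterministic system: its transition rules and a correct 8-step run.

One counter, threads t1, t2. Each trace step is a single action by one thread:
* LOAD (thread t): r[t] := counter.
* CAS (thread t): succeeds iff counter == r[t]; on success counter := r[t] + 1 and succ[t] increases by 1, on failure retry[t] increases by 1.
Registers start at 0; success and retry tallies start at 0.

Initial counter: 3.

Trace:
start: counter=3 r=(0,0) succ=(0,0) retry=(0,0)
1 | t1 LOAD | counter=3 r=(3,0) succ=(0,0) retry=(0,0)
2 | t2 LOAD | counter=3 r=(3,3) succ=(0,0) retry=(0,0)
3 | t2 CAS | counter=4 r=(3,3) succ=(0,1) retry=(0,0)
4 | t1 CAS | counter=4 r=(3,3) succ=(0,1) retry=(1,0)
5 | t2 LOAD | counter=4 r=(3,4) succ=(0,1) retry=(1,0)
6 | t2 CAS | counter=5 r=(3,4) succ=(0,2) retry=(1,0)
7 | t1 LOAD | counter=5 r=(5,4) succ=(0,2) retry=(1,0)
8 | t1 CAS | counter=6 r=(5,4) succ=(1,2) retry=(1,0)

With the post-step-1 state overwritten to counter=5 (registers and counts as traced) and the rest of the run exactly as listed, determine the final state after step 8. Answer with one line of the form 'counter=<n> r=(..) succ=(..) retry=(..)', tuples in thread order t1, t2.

counter=8 r=(7,6) succ=(1,2) retry=(1,0)

state after step 1 := counter=5 r=(3,0) succ=(0,0) retry=(0,0)
2 | t2 LOAD | counter=5 r=(3,5) succ=(0,0) retry=(0,0)
3 | t2 CAS | counter=6 r=(3,5) succ=(0,1) retry=(0,0)
4 | t1 CAS | counter=6 r=(3,5) succ=(0,1) retry=(1,0)
5 | t2 LOAD | counter=6 r=(3,6) succ=(0,1) retry=(1,0)
6 | t2 CAS | counter=7 r=(3,6) succ=(0,2) retry=(1,0)
7 | t1 LOAD | counter=7 r=(7,6) succ=(0,2) retry=(1,0)
8 | t1 CAS | counter=8 r=(7,6) succ=(1,2) retry=(1,0)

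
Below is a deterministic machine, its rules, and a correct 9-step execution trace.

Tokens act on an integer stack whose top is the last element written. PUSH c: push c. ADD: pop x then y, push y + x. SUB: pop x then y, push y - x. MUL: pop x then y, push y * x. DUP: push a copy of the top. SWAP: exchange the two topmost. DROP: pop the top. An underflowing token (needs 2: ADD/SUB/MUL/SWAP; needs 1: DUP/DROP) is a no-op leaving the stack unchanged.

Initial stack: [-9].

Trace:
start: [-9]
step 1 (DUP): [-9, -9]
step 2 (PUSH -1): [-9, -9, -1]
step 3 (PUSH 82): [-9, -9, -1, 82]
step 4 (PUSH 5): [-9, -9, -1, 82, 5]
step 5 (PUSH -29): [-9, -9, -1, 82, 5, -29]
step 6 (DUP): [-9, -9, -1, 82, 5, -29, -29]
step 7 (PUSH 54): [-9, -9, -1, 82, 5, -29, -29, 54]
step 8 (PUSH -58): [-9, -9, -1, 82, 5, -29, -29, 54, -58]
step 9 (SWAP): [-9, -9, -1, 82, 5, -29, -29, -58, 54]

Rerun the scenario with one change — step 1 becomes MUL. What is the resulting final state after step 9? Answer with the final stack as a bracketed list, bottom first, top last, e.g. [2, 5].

(re-executing from step 1 with the substitution; state before step 1: [-9])
step 1 (MUL): [-9]
step 2 (PUSH -1): [-9, -1]
step 3 (PUSH 82): [-9, -1, 82]
step 4 (PUSH 5): [-9, -1, 82, 5]
step 5 (PUSH -29): [-9, -1, 82, 5, -29]
step 6 (DUP): [-9, -1, 82, 5, -29, -29]
step 7 (PUSH 54): [-9, -1, 82, 5, -29, -29, 54]
step 8 (PUSH -58): [-9, -1, 82, 5, -29, -29, 54, -58]
step 9 (SWAP): [-9, -1, 82, 5, -29, -29, -58, 54]

[-9, -1, 82, 5, -29, -29, -58, 54]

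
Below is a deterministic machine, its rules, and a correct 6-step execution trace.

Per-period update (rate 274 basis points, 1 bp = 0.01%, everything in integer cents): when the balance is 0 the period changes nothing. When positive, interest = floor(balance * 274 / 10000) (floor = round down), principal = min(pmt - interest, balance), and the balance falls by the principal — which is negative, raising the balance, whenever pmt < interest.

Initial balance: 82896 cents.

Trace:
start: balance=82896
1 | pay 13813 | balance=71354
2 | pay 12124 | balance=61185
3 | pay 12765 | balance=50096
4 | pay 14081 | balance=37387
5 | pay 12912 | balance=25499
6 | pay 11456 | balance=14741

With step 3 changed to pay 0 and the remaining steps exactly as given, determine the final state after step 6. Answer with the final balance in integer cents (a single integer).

(re-executing from step 3 with the substitution; state before step 3: balance=61185)
3 | pay 0 | balance=62861
4 | pay 14081 | balance=50502
5 | pay 12912 | balance=38973
6 | pay 11456 | balance=28584

28584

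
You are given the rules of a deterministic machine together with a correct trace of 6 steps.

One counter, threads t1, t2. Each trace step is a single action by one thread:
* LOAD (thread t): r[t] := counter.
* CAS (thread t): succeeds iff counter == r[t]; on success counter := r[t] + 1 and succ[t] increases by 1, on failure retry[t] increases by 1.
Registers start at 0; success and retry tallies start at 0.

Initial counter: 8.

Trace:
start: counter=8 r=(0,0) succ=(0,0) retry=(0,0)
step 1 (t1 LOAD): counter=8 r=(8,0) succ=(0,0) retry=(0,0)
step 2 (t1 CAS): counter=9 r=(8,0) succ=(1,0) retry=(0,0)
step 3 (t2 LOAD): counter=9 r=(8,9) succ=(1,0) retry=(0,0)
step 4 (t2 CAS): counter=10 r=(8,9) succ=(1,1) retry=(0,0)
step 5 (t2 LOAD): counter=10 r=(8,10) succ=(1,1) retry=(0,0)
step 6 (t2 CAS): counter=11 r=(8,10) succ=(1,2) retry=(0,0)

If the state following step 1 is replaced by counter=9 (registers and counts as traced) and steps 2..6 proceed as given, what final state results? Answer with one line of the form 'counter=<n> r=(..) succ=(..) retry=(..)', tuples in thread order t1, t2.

counter=11 r=(8,10) succ=(0,2) retry=(1,0)

state after step 1 := counter=9 r=(8,0) succ=(0,0) retry=(0,0)
step 2 (t1 CAS): counter=9 r=(8,0) succ=(0,0) retry=(1,0)
step 3 (t2 LOAD): counter=9 r=(8,9) succ=(0,0) retry=(1,0)
step 4 (t2 CAS): counter=10 r=(8,9) succ=(0,1) retry=(1,0)
step 5 (t2 LOAD): counter=10 r=(8,10) succ=(0,1) retry=(1,0)
step 6 (t2 CAS): counter=11 r=(8,10) succ=(0,2) retry=(1,0)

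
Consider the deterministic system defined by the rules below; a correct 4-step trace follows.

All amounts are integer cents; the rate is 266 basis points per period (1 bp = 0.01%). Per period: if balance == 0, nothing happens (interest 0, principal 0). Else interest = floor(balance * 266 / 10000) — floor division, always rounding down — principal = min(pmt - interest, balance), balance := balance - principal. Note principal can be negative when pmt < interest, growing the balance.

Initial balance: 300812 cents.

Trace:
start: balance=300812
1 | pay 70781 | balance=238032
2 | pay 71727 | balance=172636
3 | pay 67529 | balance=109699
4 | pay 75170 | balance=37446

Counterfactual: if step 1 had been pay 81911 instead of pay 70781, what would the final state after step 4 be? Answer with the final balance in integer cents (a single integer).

(re-executing from step 1 with the substitution; state before step 1: balance=300812)
1 | pay 81911 | balance=226902
2 | pay 71727 | balance=161210
3 | pay 67529 | balance=97969
4 | pay 75170 | balance=25404

25404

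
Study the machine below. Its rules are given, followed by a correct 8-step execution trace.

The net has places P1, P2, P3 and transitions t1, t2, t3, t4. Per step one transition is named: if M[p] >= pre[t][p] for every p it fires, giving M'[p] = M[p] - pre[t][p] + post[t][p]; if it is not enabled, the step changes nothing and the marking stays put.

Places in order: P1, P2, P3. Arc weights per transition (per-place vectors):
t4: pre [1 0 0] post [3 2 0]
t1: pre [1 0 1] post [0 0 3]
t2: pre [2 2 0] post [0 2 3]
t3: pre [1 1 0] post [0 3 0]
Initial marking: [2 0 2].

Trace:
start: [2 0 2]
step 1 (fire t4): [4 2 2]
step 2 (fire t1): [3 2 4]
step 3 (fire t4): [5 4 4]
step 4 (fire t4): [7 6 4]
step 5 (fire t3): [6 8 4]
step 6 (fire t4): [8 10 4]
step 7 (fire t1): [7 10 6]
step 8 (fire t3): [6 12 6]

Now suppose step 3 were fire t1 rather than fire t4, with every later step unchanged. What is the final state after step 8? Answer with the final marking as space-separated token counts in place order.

3 10 8

(re-executing from step 3 with the substitution; state before step 3: [3 2 4])
step 3 (fire t1): [2 2 6]
step 4 (fire t4): [4 4 6]
step 5 (fire t3): [3 6 6]
step 6 (fire t4): [5 8 6]
step 7 (fire t1): [4 8 8]
step 8 (fire t3): [3 10 8]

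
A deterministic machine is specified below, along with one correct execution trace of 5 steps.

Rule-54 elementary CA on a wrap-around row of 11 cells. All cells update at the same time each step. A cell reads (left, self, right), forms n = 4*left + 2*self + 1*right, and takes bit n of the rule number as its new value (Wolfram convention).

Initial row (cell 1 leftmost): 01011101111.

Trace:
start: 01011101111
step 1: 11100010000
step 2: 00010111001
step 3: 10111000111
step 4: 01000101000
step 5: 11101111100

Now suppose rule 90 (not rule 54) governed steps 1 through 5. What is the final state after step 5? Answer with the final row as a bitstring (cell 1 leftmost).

(re-executing steps 1..5 under rule 90; state before step 1: 01011101111)
step 1: 00010101001
step 2: 10100000110
step 3: 00010001110
step 4: 00101011011
step 5: 11000011011

11000011011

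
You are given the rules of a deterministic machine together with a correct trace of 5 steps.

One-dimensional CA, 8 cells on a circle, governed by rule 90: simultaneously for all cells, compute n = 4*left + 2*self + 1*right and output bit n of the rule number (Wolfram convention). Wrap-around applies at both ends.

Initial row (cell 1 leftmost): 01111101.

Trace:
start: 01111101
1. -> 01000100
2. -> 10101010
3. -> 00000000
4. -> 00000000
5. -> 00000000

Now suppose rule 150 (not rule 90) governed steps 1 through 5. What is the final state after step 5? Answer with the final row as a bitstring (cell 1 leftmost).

00111001

(re-executing steps 1..5 under rule 150; state before step 1: 01111101)
1. -> 00111001
2. -> 11010111
3. -> 10010011
4. -> 01111101
5. -> 00111001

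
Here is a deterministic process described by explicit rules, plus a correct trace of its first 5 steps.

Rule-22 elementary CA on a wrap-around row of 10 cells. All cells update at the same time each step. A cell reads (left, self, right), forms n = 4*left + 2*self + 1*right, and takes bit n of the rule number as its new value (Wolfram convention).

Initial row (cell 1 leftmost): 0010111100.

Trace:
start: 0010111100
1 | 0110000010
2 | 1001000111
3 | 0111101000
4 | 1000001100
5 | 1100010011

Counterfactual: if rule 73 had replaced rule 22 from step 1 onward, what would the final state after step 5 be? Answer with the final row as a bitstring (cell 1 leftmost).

(re-executing steps 1..5 under rule 73; state before step 1: 0010111100)
1 | 1000100101
2 | 1010000001
3 | 1000111101
4 | 1010100101
5 | 1000000001

1000000001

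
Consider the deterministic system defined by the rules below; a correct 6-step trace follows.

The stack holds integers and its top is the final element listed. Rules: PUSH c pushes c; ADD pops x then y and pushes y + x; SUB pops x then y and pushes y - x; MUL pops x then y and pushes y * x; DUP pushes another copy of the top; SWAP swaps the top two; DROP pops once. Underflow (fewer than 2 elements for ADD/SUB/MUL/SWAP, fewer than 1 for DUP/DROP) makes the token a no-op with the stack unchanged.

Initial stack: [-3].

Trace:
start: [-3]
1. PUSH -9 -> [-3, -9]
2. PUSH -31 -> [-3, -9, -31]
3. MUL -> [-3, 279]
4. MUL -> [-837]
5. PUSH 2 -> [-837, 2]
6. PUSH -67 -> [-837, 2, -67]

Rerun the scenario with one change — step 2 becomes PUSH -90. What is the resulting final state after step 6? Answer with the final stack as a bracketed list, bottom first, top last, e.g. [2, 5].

[-2430, 2, -67]

(re-executing from step 2 with the substitution; state before step 2: [-3, -9])
2. PUSH -90 -> [-3, -9, -90]
3. MUL -> [-3, 810]
4. MUL -> [-2430]
5. PUSH 2 -> [-2430, 2]
6. PUSH -67 -> [-2430, 2, -67]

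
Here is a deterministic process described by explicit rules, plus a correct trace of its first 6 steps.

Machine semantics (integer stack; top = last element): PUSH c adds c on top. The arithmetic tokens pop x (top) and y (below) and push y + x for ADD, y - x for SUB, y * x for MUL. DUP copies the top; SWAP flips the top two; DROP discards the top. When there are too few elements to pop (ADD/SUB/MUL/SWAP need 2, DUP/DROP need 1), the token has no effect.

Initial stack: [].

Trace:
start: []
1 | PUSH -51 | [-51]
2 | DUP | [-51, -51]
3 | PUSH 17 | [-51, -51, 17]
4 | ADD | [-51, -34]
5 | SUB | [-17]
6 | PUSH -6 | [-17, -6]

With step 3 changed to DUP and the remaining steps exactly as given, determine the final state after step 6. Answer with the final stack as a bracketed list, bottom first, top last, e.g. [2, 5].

(re-executing from step 3 with the substitution; state before step 3: [-51, -51])
3 | DUP | [-51, -51, -51]
4 | ADD | [-51, -102]
5 | SUB | [51]
6 | PUSH -6 | [51, -6]

[51, -6]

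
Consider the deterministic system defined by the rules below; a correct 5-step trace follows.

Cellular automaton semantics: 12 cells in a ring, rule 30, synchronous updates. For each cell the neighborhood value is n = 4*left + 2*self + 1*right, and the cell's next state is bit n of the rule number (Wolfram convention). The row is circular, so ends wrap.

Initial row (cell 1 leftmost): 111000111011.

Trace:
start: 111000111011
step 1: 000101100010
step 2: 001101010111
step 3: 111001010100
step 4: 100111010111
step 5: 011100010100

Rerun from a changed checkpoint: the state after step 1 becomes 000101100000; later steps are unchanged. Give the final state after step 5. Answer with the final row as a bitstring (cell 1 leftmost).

100100010111

state after step 1 := 000101100000
step 2: 001101010000
step 3: 011001011000
step 4: 110111010100
step 5: 100100010111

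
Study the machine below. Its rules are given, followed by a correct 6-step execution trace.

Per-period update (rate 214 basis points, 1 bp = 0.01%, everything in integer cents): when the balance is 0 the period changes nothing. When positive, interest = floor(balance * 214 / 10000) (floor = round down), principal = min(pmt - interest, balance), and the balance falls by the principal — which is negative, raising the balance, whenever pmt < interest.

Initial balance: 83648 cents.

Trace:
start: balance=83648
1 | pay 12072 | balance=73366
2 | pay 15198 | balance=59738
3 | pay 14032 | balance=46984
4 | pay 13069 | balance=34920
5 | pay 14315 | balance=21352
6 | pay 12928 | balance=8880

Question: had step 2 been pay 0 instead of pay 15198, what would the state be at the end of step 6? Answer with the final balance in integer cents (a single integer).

25421

(re-executing from step 2 with the substitution; state before step 2: balance=73366)
2 | pay 0 | balance=74936
3 | pay 14032 | balance=62507
4 | pay 13069 | balance=50775
5 | pay 14315 | balance=37546
6 | pay 12928 | balance=25421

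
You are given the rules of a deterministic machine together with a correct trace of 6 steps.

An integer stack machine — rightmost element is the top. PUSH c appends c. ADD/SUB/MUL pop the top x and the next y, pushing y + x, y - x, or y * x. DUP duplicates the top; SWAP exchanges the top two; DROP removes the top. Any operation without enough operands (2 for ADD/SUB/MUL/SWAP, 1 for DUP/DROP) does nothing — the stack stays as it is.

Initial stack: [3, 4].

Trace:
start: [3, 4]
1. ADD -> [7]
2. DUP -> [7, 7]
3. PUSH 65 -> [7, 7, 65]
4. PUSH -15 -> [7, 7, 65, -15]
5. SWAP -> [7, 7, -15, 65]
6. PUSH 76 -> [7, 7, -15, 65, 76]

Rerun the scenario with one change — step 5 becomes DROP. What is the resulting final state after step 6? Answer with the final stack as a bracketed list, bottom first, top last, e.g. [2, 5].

[7, 7, 65, 76]

(re-executing from step 5 with the substitution; state before step 5: [7, 7, 65, -15])
5. DROP -> [7, 7, 65]
6. PUSH 76 -> [7, 7, 65, 76]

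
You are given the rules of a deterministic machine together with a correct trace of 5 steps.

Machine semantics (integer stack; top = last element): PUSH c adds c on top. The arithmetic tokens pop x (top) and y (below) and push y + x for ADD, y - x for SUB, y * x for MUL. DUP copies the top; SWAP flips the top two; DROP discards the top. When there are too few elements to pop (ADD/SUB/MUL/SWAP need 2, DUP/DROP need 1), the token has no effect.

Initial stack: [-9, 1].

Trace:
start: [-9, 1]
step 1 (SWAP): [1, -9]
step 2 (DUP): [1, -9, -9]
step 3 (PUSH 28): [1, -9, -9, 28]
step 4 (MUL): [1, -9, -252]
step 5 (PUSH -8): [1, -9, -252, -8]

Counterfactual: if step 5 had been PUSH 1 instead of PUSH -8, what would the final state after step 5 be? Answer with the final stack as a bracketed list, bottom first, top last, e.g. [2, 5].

[1, -9, -252, 1]

(re-executing from step 5 with the substitution; state before step 5: [1, -9, -252])
step 5 (PUSH 1): [1, -9, -252, 1]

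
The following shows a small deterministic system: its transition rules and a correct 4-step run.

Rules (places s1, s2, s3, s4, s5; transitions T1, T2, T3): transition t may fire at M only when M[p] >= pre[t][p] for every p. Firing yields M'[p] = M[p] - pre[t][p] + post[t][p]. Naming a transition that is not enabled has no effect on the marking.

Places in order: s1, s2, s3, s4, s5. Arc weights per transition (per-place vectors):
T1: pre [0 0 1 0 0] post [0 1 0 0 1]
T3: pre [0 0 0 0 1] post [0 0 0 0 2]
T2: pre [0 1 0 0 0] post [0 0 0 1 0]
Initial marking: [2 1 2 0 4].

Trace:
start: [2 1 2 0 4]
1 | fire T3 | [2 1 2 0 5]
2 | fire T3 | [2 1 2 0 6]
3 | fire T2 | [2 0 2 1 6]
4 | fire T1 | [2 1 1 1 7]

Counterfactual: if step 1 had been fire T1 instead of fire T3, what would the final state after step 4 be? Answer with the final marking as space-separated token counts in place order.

2 2 0 1 7

(re-executing from step 1 with the substitution; state before step 1: [2 1 2 0 4])
1 | fire T1 | [2 2 1 0 5]
2 | fire T3 | [2 2 1 0 6]
3 | fire T2 | [2 1 1 1 6]
4 | fire T1 | [2 2 0 1 7]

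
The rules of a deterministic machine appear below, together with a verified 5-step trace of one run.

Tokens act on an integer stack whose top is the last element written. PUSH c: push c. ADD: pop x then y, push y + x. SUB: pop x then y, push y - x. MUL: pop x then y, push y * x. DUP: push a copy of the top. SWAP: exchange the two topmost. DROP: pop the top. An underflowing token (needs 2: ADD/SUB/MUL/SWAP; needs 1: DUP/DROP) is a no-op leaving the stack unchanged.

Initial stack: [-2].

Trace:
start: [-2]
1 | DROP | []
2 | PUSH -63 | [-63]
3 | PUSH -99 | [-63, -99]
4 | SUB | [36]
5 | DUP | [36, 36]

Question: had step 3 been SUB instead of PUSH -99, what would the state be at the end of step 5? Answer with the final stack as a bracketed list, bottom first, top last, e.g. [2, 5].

(re-executing from step 3 with the substitution; state before step 3: [-63])
3 | SUB | [-63]
4 | SUB | [-63]
5 | DUP | [-63, -63]

[-63, -63]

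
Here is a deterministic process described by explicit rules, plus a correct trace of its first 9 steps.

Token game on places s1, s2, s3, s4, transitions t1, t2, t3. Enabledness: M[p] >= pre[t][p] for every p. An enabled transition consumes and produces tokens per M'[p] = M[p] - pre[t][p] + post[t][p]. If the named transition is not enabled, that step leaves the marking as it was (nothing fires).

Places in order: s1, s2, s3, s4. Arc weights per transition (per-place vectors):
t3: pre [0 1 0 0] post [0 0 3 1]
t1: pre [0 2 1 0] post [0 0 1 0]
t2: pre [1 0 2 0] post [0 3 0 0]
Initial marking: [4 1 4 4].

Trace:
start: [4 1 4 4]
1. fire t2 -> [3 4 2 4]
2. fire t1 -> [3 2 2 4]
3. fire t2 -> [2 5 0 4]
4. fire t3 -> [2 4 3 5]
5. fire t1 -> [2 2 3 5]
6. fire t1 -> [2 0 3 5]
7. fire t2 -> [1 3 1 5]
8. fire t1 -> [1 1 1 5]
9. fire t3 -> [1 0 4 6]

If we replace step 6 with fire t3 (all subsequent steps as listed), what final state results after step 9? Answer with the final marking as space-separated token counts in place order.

1 1 7 7

(re-executing from step 6 with the substitution; state before step 6: [2 2 3 5])
6. fire t3 -> [2 1 6 6]
7. fire t2 -> [1 4 4 6]
8. fire t1 -> [1 2 4 6]
9. fire t3 -> [1 1 7 7]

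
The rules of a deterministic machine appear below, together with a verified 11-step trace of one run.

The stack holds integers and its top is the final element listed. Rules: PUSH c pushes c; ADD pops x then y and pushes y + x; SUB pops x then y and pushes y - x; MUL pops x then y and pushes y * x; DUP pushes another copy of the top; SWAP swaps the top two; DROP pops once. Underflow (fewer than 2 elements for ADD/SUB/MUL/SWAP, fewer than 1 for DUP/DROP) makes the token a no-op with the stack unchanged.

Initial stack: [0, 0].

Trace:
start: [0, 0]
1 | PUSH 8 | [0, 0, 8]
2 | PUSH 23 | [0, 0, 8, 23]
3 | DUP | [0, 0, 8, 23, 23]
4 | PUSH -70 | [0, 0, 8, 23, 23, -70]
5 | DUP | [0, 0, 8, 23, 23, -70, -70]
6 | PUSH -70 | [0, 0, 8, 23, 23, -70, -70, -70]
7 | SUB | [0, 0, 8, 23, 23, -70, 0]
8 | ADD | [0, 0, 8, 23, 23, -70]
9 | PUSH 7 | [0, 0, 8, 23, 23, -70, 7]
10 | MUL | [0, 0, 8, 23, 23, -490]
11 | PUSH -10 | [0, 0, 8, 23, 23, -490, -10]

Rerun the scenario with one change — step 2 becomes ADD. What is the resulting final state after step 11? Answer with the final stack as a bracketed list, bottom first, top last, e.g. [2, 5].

(re-executing from step 2 with the substitution; state before step 2: [0, 0, 8])
2 | ADD | [0, 8]
3 | DUP | [0, 8, 8]
4 | PUSH -70 | [0, 8, 8, -70]
5 | DUP | [0, 8, 8, -70, -70]
6 | PUSH -70 | [0, 8, 8, -70, -70, -70]
7 | SUB | [0, 8, 8, -70, 0]
8 | ADD | [0, 8, 8, -70]
9 | PUSH 7 | [0, 8, 8, -70, 7]
10 | MUL | [0, 8, 8, -490]
11 | PUSH -10 | [0, 8, 8, -490, -10]

[0, 8, 8, -490, -10]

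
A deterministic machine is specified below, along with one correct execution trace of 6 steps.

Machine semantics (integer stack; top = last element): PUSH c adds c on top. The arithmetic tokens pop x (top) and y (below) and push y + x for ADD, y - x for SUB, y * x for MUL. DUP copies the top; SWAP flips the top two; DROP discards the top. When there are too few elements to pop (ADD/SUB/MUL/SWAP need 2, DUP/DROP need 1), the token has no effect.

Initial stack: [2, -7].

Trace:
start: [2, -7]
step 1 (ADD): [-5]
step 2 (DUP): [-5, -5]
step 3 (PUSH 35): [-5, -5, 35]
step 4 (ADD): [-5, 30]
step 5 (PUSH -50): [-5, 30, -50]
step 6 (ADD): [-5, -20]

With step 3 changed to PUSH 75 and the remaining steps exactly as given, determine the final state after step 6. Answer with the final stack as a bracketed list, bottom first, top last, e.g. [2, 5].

(re-executing from step 3 with the substitution; state before step 3: [-5, -5])
step 3 (PUSH 75): [-5, -5, 75]
step 4 (ADD): [-5, 70]
step 5 (PUSH -50): [-5, 70, -50]
step 6 (ADD): [-5, 20]

[-5, 20]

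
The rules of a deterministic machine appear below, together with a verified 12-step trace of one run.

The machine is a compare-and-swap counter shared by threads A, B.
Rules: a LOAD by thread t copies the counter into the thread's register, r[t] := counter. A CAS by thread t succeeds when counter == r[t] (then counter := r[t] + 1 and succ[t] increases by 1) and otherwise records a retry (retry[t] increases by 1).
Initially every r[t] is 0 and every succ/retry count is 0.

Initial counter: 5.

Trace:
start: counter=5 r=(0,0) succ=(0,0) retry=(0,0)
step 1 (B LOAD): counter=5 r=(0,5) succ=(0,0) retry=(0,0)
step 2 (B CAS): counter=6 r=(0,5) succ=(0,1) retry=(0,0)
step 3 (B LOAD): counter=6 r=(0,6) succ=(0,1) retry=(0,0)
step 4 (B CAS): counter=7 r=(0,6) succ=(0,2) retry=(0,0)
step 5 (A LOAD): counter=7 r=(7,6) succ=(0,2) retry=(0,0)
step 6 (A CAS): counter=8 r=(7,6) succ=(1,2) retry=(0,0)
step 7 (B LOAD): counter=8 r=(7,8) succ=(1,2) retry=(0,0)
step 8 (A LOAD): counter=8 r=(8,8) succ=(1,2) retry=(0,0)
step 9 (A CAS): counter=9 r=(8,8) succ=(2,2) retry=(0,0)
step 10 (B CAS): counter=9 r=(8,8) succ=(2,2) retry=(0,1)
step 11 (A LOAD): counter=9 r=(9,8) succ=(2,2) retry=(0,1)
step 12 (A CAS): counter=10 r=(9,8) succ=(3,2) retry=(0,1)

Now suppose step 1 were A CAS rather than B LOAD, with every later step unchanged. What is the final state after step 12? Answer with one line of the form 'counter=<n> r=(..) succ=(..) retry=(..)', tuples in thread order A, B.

(re-executing from step 1 with the substitution; state before step 1: counter=5 r=(0,0) succ=(0,0) retry=(0,0))
step 1 (A CAS): counter=5 r=(0,0) succ=(0,0) retry=(1,0)
step 2 (B CAS): counter=5 r=(0,0) succ=(0,0) retry=(1,1)
step 3 (B LOAD): counter=5 r=(0,5) succ=(0,0) retry=(1,1)
step 4 (B CAS): counter=6 r=(0,5) succ=(0,1) retry=(1,1)
step 5 (A LOAD): counter=6 r=(6,5) succ=(0,1) retry=(1,1)
step 6 (A CAS): counter=7 r=(6,5) succ=(1,1) retry=(1,1)
step 7 (B LOAD): counter=7 r=(6,7) succ=(1,1) retry=(1,1)
step 8 (A LOAD): counter=7 r=(7,7) succ=(1,1) retry=(1,1)
step 9 (A CAS): counter=8 r=(7,7) succ=(2,1) retry=(1,1)
step 10 (B CAS): counter=8 r=(7,7) succ=(2,1) retry=(1,2)
step 11 (A LOAD): counter=8 r=(8,7) succ=(2,1) retry=(1,2)
step 12 (A CAS): counter=9 r=(8,7) succ=(3,1) retry=(1,2)

counter=9 r=(8,7) succ=(3,1) retry=(1,2)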